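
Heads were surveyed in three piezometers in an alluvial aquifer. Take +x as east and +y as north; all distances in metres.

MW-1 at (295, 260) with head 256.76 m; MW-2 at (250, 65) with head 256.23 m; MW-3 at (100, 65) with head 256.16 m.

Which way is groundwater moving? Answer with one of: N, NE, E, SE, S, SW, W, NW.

Taking MW-1 as reference: MW-2−MW-1 = (-45, -195, -0.53); MW-3−MW-1 = (-195, -195, -0.60).
Determinant of the coordinate differences = (-45)·(-195) − (-195)·(-195) = -29250.
∂h/∂x = [(-0.53)·(-195) − (-0.60)·(-195)] / -29250 = +0.0004667
∂h/∂y = [(-45)·(-0.60) − (-195)·(-0.53)] / -29250 = +0.002610
Flow = −∇h = (-0.0004667 east, -0.002610 north), which points south.

S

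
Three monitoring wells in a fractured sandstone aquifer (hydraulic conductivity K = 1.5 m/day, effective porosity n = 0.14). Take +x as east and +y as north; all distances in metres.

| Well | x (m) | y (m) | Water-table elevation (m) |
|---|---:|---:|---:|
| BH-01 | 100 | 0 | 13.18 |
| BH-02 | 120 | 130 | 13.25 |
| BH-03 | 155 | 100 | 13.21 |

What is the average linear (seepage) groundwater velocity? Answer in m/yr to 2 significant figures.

Taking BH-01 as reference: BH-02−BH-01 = (20, 130, +0.07); BH-03−BH-01 = (55, 100, +0.03).
Solve a·Δx + b·Δy = Δh: det = 20·100 − 55·130 = -5150.
∂h/∂x = [(+0.07)·100 − (+0.03)·130] / -5150 = -0.0006019
∂h/∂y = [20·(+0.03) − 55·(+0.07)] / -5150 = +0.0006311
|∇h| = √(-0.0006019² + 0.0006311²) = 0.0008721
Seepage velocity v = K·i/n = 1.5 × 0.0008721 / 0.14 = 0.009344 m/day = 3.413 m/yr.

3.4 m/yr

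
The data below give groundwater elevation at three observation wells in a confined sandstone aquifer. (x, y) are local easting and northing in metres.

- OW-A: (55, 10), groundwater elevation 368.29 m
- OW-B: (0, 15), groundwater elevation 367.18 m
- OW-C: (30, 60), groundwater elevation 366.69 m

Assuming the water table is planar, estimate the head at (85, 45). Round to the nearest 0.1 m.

368.0 m

With h = a·x + b·y + c and OW-A as origin, the differences give:
  (-55)·a + 5·b = -1.11
  (-25)·a + 50·b = -1.60
Eliminate b (×50 and ×5, subtract): -2625·a = -47.500 → a = ∂h/∂x = +0.01810
Back-substitute: b = ∂h/∂y = -0.02295.
h(85, 45) = 368.29 + (+0.01810)·(30) + (-0.02295)·(35) = 368.29 +0.543 -0.803 = 368.030 m.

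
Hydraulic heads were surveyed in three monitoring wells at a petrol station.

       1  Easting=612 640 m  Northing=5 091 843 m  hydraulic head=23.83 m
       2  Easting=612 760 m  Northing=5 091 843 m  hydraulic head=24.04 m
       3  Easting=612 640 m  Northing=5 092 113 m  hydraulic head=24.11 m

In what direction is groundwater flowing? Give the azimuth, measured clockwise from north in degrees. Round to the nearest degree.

∂h/∂x = (24.04 − 23.83) / (612760 − 612640) = +0.001750
∂h/∂y = (24.11 − 23.83) / (5092113 − 5091843) = +0.001037
Flow direction (−∇h) has components (-0.001750 E, -0.001037 N).
Azimuth = atan2(E, N) = atan2(-0.001750, -0.001037) = 239.3° ≈ 239°.

239°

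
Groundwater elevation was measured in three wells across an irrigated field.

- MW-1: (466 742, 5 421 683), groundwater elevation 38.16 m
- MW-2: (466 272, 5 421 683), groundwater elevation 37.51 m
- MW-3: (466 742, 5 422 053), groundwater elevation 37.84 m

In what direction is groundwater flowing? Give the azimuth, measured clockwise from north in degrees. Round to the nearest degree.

∂h/∂x = (37.51 − 38.16) / (466272 − 466742) = +0.001383
∂h/∂y = (37.84 − 38.16) / (5422053 − 5421683) = -0.0008649
Flow direction (−∇h) has components (-0.001383 E, +0.0008649 N).
Azimuth = atan2(E, N) = atan2(-0.001383, +0.0008649) = 302.0° ≈ 302°.

302°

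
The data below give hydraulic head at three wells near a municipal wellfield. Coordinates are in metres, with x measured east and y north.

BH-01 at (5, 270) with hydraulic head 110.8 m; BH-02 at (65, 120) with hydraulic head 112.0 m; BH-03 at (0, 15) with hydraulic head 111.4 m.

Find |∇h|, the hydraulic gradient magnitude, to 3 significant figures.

Taking BH-01 as reference: BH-02−BH-01 = (60, -150, +1.2); BH-03−BH-01 = (-5, -255, +0.6).
Solve a·Δx + b·Δy = Δh: det = 60·(-255) − (-5)·(-150) = -16050.
∂h/∂x = [(+1.2)·(-255) − (+0.6)·(-150)] / -16050 = +0.01346
∂h/∂y = [60·(+0.6) − (-5)·(+1.2)] / -16050 = -0.002617
|∇h| = √(0.01346² + -0.002617²) = 0.01371

0.0137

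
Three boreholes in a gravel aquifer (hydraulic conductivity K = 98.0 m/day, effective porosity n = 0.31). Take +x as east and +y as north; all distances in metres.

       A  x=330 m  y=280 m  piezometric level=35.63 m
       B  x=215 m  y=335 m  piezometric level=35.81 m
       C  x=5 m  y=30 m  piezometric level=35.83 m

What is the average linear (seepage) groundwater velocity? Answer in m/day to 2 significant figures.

With h = a·x + b·y + c and A as origin, the differences give:
  (-115)·a + 55·b = +0.18
  (-325)·a + (-250)·b = +0.20
Eliminate b (×(-250) and ×55, subtract): 46625·a = -56.000 → a = ∂h/∂x = -0.001201
Back-substitute: b = ∂h/∂y = +0.0007614.
|∇h| = √(-0.001201² + 0.0007614²) = 0.001422
Seepage velocity v = K·i/n = 98.0 × 0.001422 / 0.31 = 0.4495 m/day.

0.45 m/day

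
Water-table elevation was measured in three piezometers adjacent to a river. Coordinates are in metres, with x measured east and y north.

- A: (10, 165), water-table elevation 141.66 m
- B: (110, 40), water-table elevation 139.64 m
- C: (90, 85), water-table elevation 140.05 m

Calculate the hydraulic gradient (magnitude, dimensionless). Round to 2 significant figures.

0.020

Taking A as reference: B−A = (100, -125, -2.02); C−A = (80, -80, -1.61).
Determinant of the coordinate differences = 100·(-80) − 80·(-125) = 2000.
∂h/∂x = [(-2.02)·(-80) − (-1.61)·(-125)] / 2000 = -0.01982
∂h/∂y = [100·(-1.61) − 80·(-2.02)] / 2000 = +0.0003000
|∇h| = √(-0.01982² + 0.0003000²) = 0.01982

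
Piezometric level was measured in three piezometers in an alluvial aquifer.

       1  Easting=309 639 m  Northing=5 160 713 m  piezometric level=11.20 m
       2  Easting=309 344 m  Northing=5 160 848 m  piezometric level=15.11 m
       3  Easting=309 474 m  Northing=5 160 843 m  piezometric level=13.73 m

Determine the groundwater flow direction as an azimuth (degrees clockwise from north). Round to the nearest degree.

121°

Differences from 1: to 2 (Δx, Δy, Δh) = (-295, 135, +3.91); to 3 = (-165, 130, +2.53).
Determinant of the coordinate differences = (-295)·130 − (-165)·135 = -16075.
∂h/∂x = [(+3.91)·130 − (+2.53)·135] / -16075 = -0.01037
∂h/∂y = [(-295)·(+2.53) − (-165)·(+3.91)] / -16075 = +0.006295
Flow direction (−∇h) has components (+0.01037 E, -0.006295 N).
Azimuth = atan2(E, N) = atan2(+0.01037, -0.006295) = 121.3° ≈ 121°.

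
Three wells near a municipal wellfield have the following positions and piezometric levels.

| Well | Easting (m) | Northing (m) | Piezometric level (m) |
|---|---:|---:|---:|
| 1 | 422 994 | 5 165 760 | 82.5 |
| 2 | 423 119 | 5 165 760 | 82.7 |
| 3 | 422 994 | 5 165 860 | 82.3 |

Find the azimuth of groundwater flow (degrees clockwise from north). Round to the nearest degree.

321°

∂h/∂x = (82.7 − 82.5) / (423119 − 422994) = +0.001600
∂h/∂y = (82.3 − 82.5) / (5165860 − 5165760) = -0.002000
Flow direction (−∇h) has components (-0.001600 E, +0.002000 N).
Azimuth = atan2(E, N) = atan2(-0.001600, +0.002000) = 321.3° ≈ 321°.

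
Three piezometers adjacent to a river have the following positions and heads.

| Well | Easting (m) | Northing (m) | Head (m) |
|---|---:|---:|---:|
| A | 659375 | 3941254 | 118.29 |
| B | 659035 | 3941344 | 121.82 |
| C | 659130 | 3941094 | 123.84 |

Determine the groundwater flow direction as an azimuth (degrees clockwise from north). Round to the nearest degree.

046°

With h = a·x + b·y + c and A as origin, the differences give:
  (-340)·a + 90·b = +3.53
  (-245)·a + (-160)·b = +5.55
Eliminate b (×(-160) and ×90, subtract): 76450·a = -1064.300 → a = ∂h/∂x = -0.01392
Back-substitute: b = ∂h/∂y = -0.01337.
Flow direction (−∇h) has components (+0.01392 E, +0.01337 N).
Azimuth = atan2(E, N) = atan2(+0.01392, +0.01337) = 46.2° ≈ 046°.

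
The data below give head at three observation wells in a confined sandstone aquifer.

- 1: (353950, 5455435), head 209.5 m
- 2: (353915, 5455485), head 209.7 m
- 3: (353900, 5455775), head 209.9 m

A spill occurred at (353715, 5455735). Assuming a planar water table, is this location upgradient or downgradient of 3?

With h = a·x + b·y + c and 1 as origin, the differences give:
  (-35)·a + 50·b = +0.2
  (-50)·a + 340·b = +0.4
Eliminate b (×340 and ×50, subtract): -9400·a = 48.00 → a = ∂h/∂x = -0.005106
Back-substitute: b = ∂h/∂y = +0.0004255.
Head at (353715, 5455735) = 209.5 + (-0.005106)·(-235) + (+0.0004255)·(300) = 210.83 m.
That is higher than the 209.9 m at 3, so the point is upgradient.

upgradient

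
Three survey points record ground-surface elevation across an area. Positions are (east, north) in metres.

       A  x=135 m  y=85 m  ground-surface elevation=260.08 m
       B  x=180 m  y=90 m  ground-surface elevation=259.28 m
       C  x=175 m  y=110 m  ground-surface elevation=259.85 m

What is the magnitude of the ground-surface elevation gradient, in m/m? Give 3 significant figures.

0.0310 m/m

Taking A as reference: B−A = (45, 5, -0.80); C−A = (40, 25, -0.23).
Determinant of the coordinate differences = 45·25 − 40·5 = 925.
∂z/∂x = [(-0.80)·25 − (-0.23)·5] / 925 = -0.02038
∂z/∂y = [45·(-0.23) − 40·(-0.80)] / 925 = +0.02341
|∇f| = √(-0.02038² + 0.02341²) = 0.03104 m/m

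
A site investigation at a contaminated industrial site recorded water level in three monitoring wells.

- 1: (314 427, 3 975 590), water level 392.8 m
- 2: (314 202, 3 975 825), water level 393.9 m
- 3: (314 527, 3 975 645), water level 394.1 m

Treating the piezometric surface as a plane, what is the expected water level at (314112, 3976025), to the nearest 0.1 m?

395.5 m

Differences from 1: to 2 (Δx, Δy, Δh) = (-225, 235, +1.1); to 3 = (100, 55, +1.3).
Determinant of the coordinate differences = (-225)·55 − 100·235 = -35875.
∂h/∂x = [(+1.1)·55 − (+1.3)·235] / -35875 = +0.006829
∂h/∂y = [(-225)·(+1.3) − 100·(+1.1)] / -35875 = +0.01122
h(314112, 3976025) = 392.8 + (+0.006829)·(-315) + (+0.01122)·(435) = 392.8 -2.151 +4.880 = 395.529 m.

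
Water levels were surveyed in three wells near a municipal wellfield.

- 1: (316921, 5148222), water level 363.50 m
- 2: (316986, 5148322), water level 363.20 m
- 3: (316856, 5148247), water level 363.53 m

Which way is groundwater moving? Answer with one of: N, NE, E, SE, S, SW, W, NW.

NE

Three-point gradient (reference 1): Δ to 2 = (65, 100, -0.30), Δ to 3 = (-65, 25, +0.03).
∂h/∂x = -0.001292, ∂h/∂y = -0.002160 (det = 8125).
Flow = −∇h = (+0.001292 east, +0.002160 north), which points northeast.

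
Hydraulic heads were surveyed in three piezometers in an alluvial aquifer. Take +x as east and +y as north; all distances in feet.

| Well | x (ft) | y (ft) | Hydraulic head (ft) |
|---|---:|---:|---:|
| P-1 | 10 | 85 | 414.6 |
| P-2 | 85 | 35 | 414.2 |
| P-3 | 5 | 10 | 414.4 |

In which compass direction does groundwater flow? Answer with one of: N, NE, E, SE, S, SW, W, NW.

SE

Three-point gradient (reference P-1): Δ to P-2 = (75, -50, -0.4), Δ to P-3 = (-5, -75, -0.2).
∂h/∂x = -0.003404, ∂h/∂y = +0.002894 (det = -5875).
Flow = −∇h = (+0.003404 east, -0.002894 north), which points southeast.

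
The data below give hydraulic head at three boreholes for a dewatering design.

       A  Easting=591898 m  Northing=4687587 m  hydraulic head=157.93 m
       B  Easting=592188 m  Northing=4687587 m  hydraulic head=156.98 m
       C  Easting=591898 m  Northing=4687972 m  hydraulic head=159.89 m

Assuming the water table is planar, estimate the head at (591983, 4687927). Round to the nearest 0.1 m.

∂h/∂x = (156.98 − 157.93) / (592188 − 591898) = -0.003276
∂h/∂y = (159.89 − 157.93) / (4687972 − 4687587) = +0.005091
h(591983, 4687927) = 157.93 + (-0.003276)·(85) + (+0.005091)·(340) = 157.93 -0.278 +1.731 = 159.382 m.

159.4 m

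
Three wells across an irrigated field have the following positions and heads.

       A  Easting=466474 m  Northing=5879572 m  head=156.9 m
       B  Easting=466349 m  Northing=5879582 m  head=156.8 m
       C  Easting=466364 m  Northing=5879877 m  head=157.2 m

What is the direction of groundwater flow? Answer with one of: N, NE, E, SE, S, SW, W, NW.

Taking A as reference: B−A = (-125, 10, -0.1); C−A = (-110, 305, +0.3).
Determinant of the coordinate differences = (-125)·305 − (-110)·10 = -37025.
∂h/∂x = [(-0.1)·305 − (+0.3)·10] / -37025 = +0.0009048
∂h/∂y = [(-125)·(+0.3) − (-110)·(-0.1)] / -37025 = +0.001310
Flow = −∇h = (-0.0009048 east, -0.001310 north), which points southwest.

SW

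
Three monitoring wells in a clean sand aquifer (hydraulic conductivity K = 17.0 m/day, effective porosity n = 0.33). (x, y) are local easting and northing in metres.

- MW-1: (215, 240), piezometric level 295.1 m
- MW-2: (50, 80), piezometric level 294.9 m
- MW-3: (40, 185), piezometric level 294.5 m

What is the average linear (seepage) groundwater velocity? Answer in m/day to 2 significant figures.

0.29 m/day

Taking MW-1 as reference: MW-2−MW-1 = (-165, -160, -0.2); MW-3−MW-1 = (-175, -55, -0.6).
Determinant of the coordinate differences = (-165)·(-55) − (-175)·(-160) = -18925.
∂h/∂x = [(-0.2)·(-55) − (-0.6)·(-160)] / -18925 = +0.004491
∂h/∂y = [(-165)·(-0.6) − (-175)·(-0.2)] / -18925 = -0.003382
|∇h| = √(0.004491² + -0.003382²) = 0.005622
Seepage velocity v = K·i/n = 17.0 × 0.005622 / 0.33 = 0.2896 m/day.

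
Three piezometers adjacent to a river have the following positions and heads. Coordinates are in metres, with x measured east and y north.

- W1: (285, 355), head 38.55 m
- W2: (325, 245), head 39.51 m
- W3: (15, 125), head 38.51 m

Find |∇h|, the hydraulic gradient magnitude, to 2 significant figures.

0.0088

Three-point gradient (reference W1): Δ to W2 = (40, -110, +0.96), Δ to W3 = (-270, -230, -0.04).
∂h/∂x = +0.005789, ∂h/∂y = -0.006622 (det = -38900).
|∇h| = √(0.005789² + -0.006622²) = 0.008796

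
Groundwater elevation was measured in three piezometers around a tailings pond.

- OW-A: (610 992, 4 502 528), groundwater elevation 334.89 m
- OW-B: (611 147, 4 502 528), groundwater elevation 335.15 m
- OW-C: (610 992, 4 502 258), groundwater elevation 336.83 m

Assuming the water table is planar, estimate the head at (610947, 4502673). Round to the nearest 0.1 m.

333.8 m

∂h/∂x = (335.15 − 334.89) / (611147 − 610992) = +0.001677
∂h/∂y = (336.83 − 334.89) / (4502258 − 4502528) = -0.007185
h(610947, 4502673) = 334.89 + (+0.001677)·(-45) + (-0.007185)·(145) = 334.89 -0.075 -1.042 = 333.773 m.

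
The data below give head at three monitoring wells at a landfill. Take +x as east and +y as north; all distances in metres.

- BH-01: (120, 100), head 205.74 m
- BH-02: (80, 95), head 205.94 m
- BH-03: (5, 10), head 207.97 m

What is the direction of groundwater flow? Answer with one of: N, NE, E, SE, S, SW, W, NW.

Taking BH-01 as reference: BH-02−BH-01 = (-40, -5, +0.20); BH-03−BH-01 = (-115, -90, +2.23).
Solve a·Δx + b·Δy = Δh: det = (-40)·(-90) − (-115)·(-5) = 3025.
∂h/∂x = [(+0.20)·(-90) − (+2.23)·(-5)] / 3025 = -0.002264
∂h/∂y = [(-40)·(+2.23) − (-115)·(+0.20)] / 3025 = -0.02188
Flow = −∇h = (+0.002264 east, +0.02188 north), which points north.

N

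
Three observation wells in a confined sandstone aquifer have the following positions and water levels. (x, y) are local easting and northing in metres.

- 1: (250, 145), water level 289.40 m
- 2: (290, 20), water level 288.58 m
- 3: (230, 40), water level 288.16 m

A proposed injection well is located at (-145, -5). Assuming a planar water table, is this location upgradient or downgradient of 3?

downgradient

Differences from 1: to 2 (Δx, Δy, Δh) = (40, -125, -0.82); to 3 = (-20, -105, -1.24).
Determinant of the coordinate differences = 40·(-105) − (-20)·(-125) = -6700.
∂h/∂x = [(-0.82)·(-105) − (-1.24)·(-125)] / -6700 = +0.01028
∂h/∂y = [40·(-1.24) − (-20)·(-0.82)] / -6700 = +0.009851
Head at (-145, -5) = 289.40 + (+0.01028)·(-395) + (+0.009851)·(-150) = 283.86 m.
That is lower than the 288.16 m at 3, so the point is downgradient.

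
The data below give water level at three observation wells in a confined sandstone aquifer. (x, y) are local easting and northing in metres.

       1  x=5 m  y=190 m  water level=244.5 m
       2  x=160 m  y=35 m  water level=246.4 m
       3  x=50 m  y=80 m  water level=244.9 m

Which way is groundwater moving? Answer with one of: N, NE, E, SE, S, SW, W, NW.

Taking 1 as reference: 2−1 = (155, -155, +1.9); 3−1 = (45, -110, +0.4).
Solve a·Δx + b·Δy = Δh: det = 155·(-110) − 45·(-155) = -10075.
∂h/∂x = [(+1.9)·(-110) − (+0.4)·(-155)] / -10075 = +0.01459
∂h/∂y = [155·(+0.4) − 45·(+1.9)] / -10075 = +0.002333
Flow = −∇h = (-0.01459 east, -0.002333 north), which points west.

W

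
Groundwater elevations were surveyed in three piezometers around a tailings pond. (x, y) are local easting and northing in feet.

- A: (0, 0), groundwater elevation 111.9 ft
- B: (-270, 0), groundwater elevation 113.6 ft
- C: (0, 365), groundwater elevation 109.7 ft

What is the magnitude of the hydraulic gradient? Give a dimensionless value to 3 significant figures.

∂h/∂x = (113.6 − 111.9) / (-270 − 0) = -0.006296
∂h/∂y = (109.7 − 111.9) / (365 − 0) = -0.006027
|∇h| = √(-0.006296² + -0.006027²) = 0.008716

0.00872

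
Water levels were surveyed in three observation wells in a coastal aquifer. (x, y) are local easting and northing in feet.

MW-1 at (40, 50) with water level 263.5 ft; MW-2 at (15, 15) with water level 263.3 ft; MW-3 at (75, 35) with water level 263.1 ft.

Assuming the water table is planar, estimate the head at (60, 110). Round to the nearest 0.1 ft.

Three-point gradient (reference MW-1): Δ to MW-2 = (-25, -35, -0.2), Δ to MW-3 = (35, -15, -0.4).
∂h/∂x = -0.006875, ∂h/∂y = +0.01062 (det = 1600).
h(60, 110) = 263.5 + (-0.006875)·(20) + (+0.01062)·(60) = 263.5 -0.137 +0.637 = 264.000 ft.

264.0 ft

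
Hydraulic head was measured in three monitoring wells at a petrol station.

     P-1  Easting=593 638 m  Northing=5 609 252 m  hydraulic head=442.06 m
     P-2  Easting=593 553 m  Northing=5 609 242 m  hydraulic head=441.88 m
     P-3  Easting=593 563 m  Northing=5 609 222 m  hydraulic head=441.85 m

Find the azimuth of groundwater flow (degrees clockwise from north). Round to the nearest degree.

Taking P-1 as reference: P-2−P-1 = (-85, -10, -0.18); P-3−P-1 = (-75, -30, -0.21).
Determinant of the coordinate differences = (-85)·(-30) − (-75)·(-10) = 1800.
∂h/∂x = [(-0.18)·(-30) − (-0.21)·(-10)] / 1800 = +0.001833
∂h/∂y = [(-85)·(-0.21) − (-75)·(-0.18)] / 1800 = +0.002417
Flow direction (−∇h) has components (-0.001833 E, -0.002417 N).
Azimuth = atan2(E, N) = atan2(-0.001833, -0.002417) = 217.2° ≈ 217°.

217°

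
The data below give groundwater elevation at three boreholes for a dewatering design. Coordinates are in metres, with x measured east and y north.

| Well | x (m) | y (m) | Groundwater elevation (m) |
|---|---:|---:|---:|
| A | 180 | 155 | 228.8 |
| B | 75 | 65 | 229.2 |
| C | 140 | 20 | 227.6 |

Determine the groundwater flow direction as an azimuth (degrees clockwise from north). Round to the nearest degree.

131°

Taking A as reference: B−A = (-105, -90, +0.4); C−A = (-40, -135, -1.2).
Determinant of the coordinate differences = (-105)·(-135) − (-40)·(-90) = 10575.
∂h/∂x = [(+0.4)·(-135) − (-1.2)·(-90)] / 10575 = -0.01532
∂h/∂y = [(-105)·(-1.2) − (-40)·(+0.4)] / 10575 = +0.01343
Flow direction (−∇h) has components (+0.01532 E, -0.01343 N).
Azimuth = atan2(E, N) = atan2(+0.01532, -0.01343) = 131.2° ≈ 131°.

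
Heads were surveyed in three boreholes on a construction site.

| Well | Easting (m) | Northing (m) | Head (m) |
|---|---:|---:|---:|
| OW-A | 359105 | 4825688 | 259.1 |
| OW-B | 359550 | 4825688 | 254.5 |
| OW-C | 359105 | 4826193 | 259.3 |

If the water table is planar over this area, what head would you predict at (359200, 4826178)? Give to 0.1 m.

∂h/∂x = (254.5 − 259.1) / (359550 − 359105) = -0.01034
∂h/∂y = (259.3 − 259.1) / (4826193 − 4825688) = +0.0003960
h(359200, 4826178) = 259.1 + (-0.01034)·(95) + (+0.0003960)·(490) = 259.1 -0.982 +0.194 = 258.312 m.

258.3 m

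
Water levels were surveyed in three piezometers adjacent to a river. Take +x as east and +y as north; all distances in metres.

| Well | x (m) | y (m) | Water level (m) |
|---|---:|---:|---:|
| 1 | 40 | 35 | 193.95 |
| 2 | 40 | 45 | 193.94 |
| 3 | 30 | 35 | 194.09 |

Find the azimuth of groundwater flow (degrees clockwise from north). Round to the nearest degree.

086°

Taking 1 as reference: 2−1 = (0, 10, -0.01); 3−1 = (-10, 0, +0.14).
Solve a·Δx + b·Δy = Δh: det = 0·0 − (-10)·10 = 100.
∂h/∂x = [(-0.01)·0 − (+0.14)·10] / 100 = -0.01400
∂h/∂y = [0·(+0.14) − (-10)·(-0.01)] / 100 = -0.0010000
Flow direction (−∇h) has components (+0.01400 E, +0.0010000 N).
Azimuth = atan2(E, N) = atan2(+0.01400, +0.0010000) = 85.9° ≈ 086°.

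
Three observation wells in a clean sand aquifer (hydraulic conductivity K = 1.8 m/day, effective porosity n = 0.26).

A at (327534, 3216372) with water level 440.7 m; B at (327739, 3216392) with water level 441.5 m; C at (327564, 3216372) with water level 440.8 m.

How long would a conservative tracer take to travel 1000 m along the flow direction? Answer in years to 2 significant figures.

Three-point gradient (reference A): Δ to B = (205, 20, +0.8), Δ to C = (30, 0, +0.1).
∂h/∂x = +0.003333, ∂h/∂y = +0.005833 (det = -600).
|∇h| = √(0.003333² + 0.005833²) = 0.006718
Seepage velocity v = K·i/n = 1.8 × 0.006718 / 0.26 = 0.04651 m/day.
t = 1000 / 0.04651 = 2.15e+04 days = 58.9 years.

59 years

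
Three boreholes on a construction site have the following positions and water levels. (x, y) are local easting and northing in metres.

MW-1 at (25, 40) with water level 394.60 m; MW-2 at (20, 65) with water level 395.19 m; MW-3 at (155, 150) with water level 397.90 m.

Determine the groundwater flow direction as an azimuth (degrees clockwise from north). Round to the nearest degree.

191°

Three-point gradient (reference MW-1): Δ to MW-2 = (-5, 25, +0.59), Δ to MW-3 = (130, 110, +3.30).
∂h/∂x = +0.004632, ∂h/∂y = +0.02453 (det = -3800).
Flow direction (−∇h) has components (-0.004632 E, -0.02453 N).
Azimuth = atan2(E, N) = atan2(-0.004632, -0.02453) = 190.7° ≈ 191°.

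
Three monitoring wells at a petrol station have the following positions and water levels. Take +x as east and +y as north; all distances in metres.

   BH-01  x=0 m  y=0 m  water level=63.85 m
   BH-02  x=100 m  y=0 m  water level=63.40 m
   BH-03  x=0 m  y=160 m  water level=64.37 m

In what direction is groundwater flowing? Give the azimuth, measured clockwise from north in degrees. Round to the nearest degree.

126°

∂h/∂x = (63.40 − 63.85) / (100 − 0) = -0.004500
∂h/∂y = (64.37 − 63.85) / (160 − 0) = +0.003250
Flow direction (−∇h) has components (+0.004500 E, -0.003250 N).
Azimuth = atan2(E, N) = atan2(+0.004500, -0.003250) = 125.8° ≈ 126°.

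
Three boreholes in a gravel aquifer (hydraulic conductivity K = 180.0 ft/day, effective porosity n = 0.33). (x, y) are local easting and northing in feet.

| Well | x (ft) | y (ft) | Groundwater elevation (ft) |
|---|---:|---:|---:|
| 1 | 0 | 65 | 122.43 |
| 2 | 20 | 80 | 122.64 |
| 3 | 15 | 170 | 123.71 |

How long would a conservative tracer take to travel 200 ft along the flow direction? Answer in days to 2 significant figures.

30 days

Differences from 1: to 2 (Δx, Δy, Δh) = (20, 15, +0.21); to 3 = (15, 105, +1.28).
Determinant of the coordinate differences = 20·105 − 15·15 = 1875.
∂h/∂x = [(+0.21)·105 − (+1.28)·15] / 1875 = +0.001520
∂h/∂y = [20·(+1.28) − 15·(+0.21)] / 1875 = +0.01197
|∇h| = √(0.001520² + 0.01197²) = 0.01207
Seepage velocity v = K·i/n = 180.0 × 0.01207 / 0.33 = 6.584 ft/day.
t = 200 / 6.584 = 30.38 days.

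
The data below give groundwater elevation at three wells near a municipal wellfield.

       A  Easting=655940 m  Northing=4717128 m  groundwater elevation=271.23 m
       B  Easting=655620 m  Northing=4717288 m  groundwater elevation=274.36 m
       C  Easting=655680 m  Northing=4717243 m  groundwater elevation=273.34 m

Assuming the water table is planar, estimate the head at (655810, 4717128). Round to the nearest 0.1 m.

Taking A as reference: B−A = (-320, 160, +3.13); C−A = (-260, 115, +2.11).
Solve a·Δx + b·Δy = Δh: det = (-320)·115 − (-260)·160 = 4800.
∂h/∂x = [(+3.13)·115 − (+2.11)·160] / 4800 = +0.004656
∂h/∂y = [(-320)·(+2.11) − (-260)·(+3.13)] / 4800 = +0.02888
h(655810, 4717128) = 271.23 + (+0.004656)·(-130) + (+0.02888)·(0) = 271.23 -0.605 +0.000 = 270.625 m.

270.6 m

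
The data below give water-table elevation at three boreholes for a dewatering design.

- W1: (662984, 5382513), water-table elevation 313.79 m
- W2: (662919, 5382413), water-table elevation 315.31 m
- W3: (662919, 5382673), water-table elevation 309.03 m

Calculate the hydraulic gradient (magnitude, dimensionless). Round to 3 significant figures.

0.0278

Differences from W1: to W2 (Δx, Δy, Δh) = (-65, -100, +1.52); to W3 = (-65, 160, -4.76).
Solve a·Δx + b·Δy = Δh: det = (-65)·160 − (-65)·(-100) = -16900.
∂h/∂x = [(+1.52)·160 − (-4.76)·(-100)] / -16900 = +0.01378
∂h/∂y = [(-65)·(-4.76) − (-65)·(+1.52)] / -16900 = -0.02415
|∇h| = √(0.01378² + -0.02415²) = 0.0278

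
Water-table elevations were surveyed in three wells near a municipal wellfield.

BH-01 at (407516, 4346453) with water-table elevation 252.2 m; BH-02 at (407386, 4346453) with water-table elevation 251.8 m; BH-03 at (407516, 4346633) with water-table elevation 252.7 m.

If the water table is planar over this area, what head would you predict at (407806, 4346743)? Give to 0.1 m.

∂h/∂x = (251.8 − 252.2) / (407386 − 407516) = +0.003077
∂h/∂y = (252.7 − 252.2) / (4346633 − 4346453) = +0.002778
h(407806, 4346743) = 252.2 + (+0.003077)·(290) + (+0.002778)·(290) = 252.2 +0.892 +0.806 = 253.898 m.

253.9 m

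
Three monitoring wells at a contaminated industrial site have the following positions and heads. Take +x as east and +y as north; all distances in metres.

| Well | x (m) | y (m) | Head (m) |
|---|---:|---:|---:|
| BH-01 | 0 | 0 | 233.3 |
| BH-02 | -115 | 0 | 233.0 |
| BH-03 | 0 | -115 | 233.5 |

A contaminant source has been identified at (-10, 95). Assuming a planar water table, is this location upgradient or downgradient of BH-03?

downgradient

∂h/∂x = (233.0 − 233.3) / (-115 − 0) = +0.002609
∂h/∂y = (233.5 − 233.3) / (-115 − 0) = -0.001739
Head at (-10, 95) = 233.3 + (+0.002609)·(-10) + (-0.001739)·(95) = 233.11 m.
That is lower than the 233.5 m at BH-03, so the point is downgradient.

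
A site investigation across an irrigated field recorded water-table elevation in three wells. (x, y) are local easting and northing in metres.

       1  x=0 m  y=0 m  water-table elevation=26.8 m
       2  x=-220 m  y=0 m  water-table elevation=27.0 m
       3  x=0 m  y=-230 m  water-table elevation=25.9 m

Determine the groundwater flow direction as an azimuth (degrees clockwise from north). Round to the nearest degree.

∂h/∂x = (27.0 − 26.8) / (-220 − 0) = -0.0009091
∂h/∂y = (25.9 − 26.8) / (-230 − 0) = +0.003913
Flow direction (−∇h) has components (+0.0009091 E, -0.003913 N).
Azimuth = atan2(E, N) = atan2(+0.0009091, -0.003913) = 166.9° ≈ 167°.

167°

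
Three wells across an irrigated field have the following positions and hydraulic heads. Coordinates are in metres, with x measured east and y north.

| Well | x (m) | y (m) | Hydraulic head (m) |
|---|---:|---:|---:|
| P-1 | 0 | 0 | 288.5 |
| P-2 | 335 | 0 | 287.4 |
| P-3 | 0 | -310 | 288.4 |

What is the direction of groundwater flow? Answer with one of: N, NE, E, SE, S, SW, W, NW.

E

∂h/∂x = (287.4 − 288.5) / (335 − 0) = -0.003284
∂h/∂y = (288.4 − 288.5) / (-310 − 0) = +0.0003226
Flow = −∇h = (+0.003284 east, -0.0003226 north), which points east.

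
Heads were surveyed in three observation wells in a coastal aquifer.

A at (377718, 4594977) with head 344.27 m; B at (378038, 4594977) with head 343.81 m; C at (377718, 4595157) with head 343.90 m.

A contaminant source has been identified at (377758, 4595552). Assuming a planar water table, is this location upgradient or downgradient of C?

∂h/∂x = (343.81 − 344.27) / (378038 − 377718) = -0.001437
∂h/∂y = (343.90 − 344.27) / (4595157 − 4594977) = -0.002056
Head at (377758, 4595552) = 344.27 + (-0.001437)·(40) + (-0.002056)·(575) = 343.03 m.
That is lower than the 343.90 m at C, so the point is downgradient.

downgradient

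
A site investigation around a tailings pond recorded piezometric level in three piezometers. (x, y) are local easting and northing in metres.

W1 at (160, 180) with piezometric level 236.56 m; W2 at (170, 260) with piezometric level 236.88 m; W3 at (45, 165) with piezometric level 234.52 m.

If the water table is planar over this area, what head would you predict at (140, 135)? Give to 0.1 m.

With h = a·x + b·y + c and W1 as origin, the differences give:
  10·a + 80·b = +0.32
  (-115)·a + (-15)·b = -2.04
Eliminate b (×(-15) and ×80, subtract): 9050·a = 158.400 → a = ∂h/∂x = +0.01750
Back-substitute: b = ∂h/∂y = +0.001812.
h(140, 135) = 236.56 + (+0.01750)·(-20) + (+0.001812)·(-45) = 236.56 -0.350 -0.082 = 236.128 m.

236.1 m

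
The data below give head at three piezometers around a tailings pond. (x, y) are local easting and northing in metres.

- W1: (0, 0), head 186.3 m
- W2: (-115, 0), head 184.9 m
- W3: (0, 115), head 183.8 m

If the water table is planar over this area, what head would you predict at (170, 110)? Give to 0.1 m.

∂h/∂x = (184.9 − 186.3) / (-115 − 0) = +0.01217
∂h/∂y = (183.8 − 186.3) / (115 − 0) = -0.02174
h(170, 110) = 186.3 + (+0.01217)·(170) + (-0.02174)·(110) = 186.3 +2.070 -2.391 = 185.978 m.

186.0 m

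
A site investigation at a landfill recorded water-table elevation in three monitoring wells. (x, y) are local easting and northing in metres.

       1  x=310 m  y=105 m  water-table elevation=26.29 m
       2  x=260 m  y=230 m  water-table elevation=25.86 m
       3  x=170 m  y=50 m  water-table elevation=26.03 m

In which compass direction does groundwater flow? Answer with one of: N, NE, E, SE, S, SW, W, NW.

Differences from 1: to 2 (Δx, Δy, Δh) = (-50, 125, -0.43); to 3 = (-140, -55, -0.26).
Determinant of the coordinate differences = (-50)·(-55) − (-140)·125 = 20250.
∂h/∂x = [(-0.43)·(-55) − (-0.26)·125] / 20250 = +0.002773
∂h/∂y = [(-50)·(-0.26) − (-140)·(-0.43)] / 20250 = -0.002331
Flow = −∇h = (-0.002773 east, +0.002331 north), which points northwest.

NW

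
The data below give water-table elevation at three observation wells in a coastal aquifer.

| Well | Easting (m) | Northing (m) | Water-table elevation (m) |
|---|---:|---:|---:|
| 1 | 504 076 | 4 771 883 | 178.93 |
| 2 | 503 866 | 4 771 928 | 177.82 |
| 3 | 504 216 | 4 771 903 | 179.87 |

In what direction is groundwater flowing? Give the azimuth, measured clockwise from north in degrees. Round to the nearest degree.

Three-point gradient (reference 1): Δ to 2 = (-210, 45, -1.11), Δ to 3 = (140, 20, +0.94).
∂h/∂x = +0.006143, ∂h/∂y = +0.004000 (det = -10500).
Flow direction (−∇h) has components (-0.006143 E, -0.004000 N).
Azimuth = atan2(E, N) = atan2(-0.006143, -0.004000) = 236.9° ≈ 237°.

237°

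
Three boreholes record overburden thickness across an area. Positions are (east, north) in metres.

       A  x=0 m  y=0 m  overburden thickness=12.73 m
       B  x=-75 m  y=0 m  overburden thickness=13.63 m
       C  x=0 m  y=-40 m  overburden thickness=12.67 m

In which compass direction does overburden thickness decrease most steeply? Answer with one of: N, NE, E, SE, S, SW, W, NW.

∂d/∂x = (13.63 − 12.73) / (-75 − 0) = -0.01200
∂d/∂y = (12.67 − 12.73) / (-40 − 0) = +0.001500
Steepest decrease is along −∇f = (+0.01200 E, -0.001500 N) → east.

E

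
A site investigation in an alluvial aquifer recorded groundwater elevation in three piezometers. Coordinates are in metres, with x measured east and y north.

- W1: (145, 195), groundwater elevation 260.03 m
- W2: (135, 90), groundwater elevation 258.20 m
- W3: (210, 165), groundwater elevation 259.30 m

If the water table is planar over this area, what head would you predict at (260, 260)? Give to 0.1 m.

Taking W1 as reference: W2−W1 = (-10, -105, -1.83); W3−W1 = (65, -30, -0.73).
Solve a·Δx + b·Δy = Δh: det = (-10)·(-30) − 65·(-105) = 7125.
∂h/∂x = [(-1.83)·(-30) − (-0.73)·(-105)] / 7125 = -0.003053
∂h/∂y = [(-10)·(-0.73) − 65·(-1.83)] / 7125 = +0.01772
h(260, 260) = 260.03 + (-0.003053)·(115) + (+0.01772)·(65) = 260.03 -0.351 +1.152 = 260.831 m.

260.8 m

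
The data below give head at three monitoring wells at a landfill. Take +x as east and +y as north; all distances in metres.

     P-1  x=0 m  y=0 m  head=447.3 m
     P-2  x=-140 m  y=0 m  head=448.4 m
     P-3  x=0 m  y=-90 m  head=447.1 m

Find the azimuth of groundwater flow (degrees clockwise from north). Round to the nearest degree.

∂h/∂x = (448.4 − 447.3) / (-140 − 0) = -0.007857
∂h/∂y = (447.1 − 447.3) / (-90 − 0) = +0.002222
Flow direction (−∇h) has components (+0.007857 E, -0.002222 N).
Azimuth = atan2(E, N) = atan2(+0.007857, -0.002222) = 105.8° ≈ 106°.

106°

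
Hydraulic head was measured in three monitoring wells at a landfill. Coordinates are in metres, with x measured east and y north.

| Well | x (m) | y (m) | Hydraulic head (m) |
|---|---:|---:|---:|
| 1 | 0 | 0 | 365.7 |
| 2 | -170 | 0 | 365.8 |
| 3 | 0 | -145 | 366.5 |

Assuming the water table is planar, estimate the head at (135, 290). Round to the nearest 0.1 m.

364.0 m

∂h/∂x = (365.8 − 365.7) / (-170 − 0) = -0.0005882
∂h/∂y = (366.5 − 365.7) / (-145 − 0) = -0.005517
h(135, 290) = 365.7 + (-0.0005882)·(135) + (-0.005517)·(290) = 365.7 -0.079 -1.600 = 364.021 m.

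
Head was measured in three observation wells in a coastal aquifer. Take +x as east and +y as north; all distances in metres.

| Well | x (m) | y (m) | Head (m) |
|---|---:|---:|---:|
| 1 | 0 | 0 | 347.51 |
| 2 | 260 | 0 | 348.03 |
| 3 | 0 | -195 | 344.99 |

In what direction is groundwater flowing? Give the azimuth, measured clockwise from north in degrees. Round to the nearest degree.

189°

∂h/∂x = (348.03 − 347.51) / (260 − 0) = +0.002000
∂h/∂y = (344.99 − 347.51) / (-195 − 0) = +0.01292
Flow direction (−∇h) has components (-0.002000 E, -0.01292 N).
Azimuth = atan2(E, N) = atan2(-0.002000, -0.01292) = 188.8° ≈ 189°.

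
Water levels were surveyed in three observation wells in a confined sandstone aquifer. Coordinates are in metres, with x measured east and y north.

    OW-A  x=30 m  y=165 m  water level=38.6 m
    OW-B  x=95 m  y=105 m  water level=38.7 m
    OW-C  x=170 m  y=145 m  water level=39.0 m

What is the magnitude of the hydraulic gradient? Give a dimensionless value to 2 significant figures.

0.0035

Differences from OW-A: to OW-B (Δx, Δy, Δh) = (65, -60, +0.1); to OW-C = (140, -20, +0.4).
Solve a·Δx + b·Δy = Δh: det = 65·(-20) − 140·(-60) = 7100.
∂h/∂x = [(+0.1)·(-20) − (+0.4)·(-60)] / 7100 = +0.003099
∂h/∂y = [65·(+0.4) − 140·(+0.1)] / 7100 = +0.001690
|∇h| = √(0.003099² + 0.001690²) = 0.00353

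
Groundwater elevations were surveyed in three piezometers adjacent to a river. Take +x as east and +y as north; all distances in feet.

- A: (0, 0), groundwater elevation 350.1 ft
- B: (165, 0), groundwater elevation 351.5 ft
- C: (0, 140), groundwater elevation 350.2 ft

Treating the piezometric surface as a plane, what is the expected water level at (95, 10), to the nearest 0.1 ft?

∂h/∂x = (351.5 − 350.1) / (165 − 0) = +0.008485
∂h/∂y = (350.2 − 350.1) / (140 − 0) = +0.0007143
h(95, 10) = 350.1 + (+0.008485)·(95) + (+0.0007143)·(10) = 350.1 +0.806 +0.007 = 350.913 ft.

350.9 ft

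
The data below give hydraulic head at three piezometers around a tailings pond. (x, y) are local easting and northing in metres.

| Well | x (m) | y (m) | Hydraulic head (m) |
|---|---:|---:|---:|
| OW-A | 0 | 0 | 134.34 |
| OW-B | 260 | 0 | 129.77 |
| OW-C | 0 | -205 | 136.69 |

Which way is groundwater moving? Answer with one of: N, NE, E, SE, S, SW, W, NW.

∂h/∂x = (129.77 − 134.34) / (260 − 0) = -0.01758
∂h/∂y = (136.69 − 134.34) / (-205 − 0) = -0.01146
Flow = −∇h = (+0.01758 east, +0.01146 north), which points northeast.

NE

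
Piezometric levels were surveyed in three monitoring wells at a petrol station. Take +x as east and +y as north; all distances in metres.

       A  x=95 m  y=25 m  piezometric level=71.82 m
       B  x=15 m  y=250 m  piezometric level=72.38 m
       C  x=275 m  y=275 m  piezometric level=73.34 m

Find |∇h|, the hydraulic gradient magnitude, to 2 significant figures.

Taking A as reference: B−A = (-80, 225, +0.56); C−A = (180, 250, +1.52).
Determinant of the coordinate differences = (-80)·250 − 180·225 = -60500.
∂h/∂x = [(+0.56)·250 − (+1.52)·225] / -60500 = +0.003339
∂h/∂y = [(-80)·(+1.52) − 180·(+0.56)] / -60500 = +0.003676
|∇h| = √(0.003339² + 0.003676²) = 0.004966

0.0050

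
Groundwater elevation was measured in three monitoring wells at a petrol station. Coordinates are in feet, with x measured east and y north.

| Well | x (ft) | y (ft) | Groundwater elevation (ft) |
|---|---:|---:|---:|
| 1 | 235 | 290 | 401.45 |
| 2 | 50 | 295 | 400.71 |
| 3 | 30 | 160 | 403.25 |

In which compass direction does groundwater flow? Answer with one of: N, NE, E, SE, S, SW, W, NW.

Three-point gradient (reference 1): Δ to 2 = (-185, 5, -0.74), Δ to 3 = (-205, -130, +1.80).
∂h/∂x = +0.003478, ∂h/∂y = -0.01933 (det = 25075).
Flow = −∇h = (-0.003478 east, +0.01933 north), which points north.

N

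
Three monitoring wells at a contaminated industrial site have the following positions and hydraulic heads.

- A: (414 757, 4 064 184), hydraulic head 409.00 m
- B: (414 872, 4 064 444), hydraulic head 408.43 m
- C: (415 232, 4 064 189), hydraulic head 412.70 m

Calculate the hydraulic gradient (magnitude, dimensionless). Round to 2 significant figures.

0.0097

Taking A as reference: B−A = (115, 260, -0.57); C−A = (475, 5, +3.70).
Determinant of the coordinate differences = 115·5 − 475·260 = -122925.
∂h/∂x = [(-0.57)·5 − (+3.70)·260] / -122925 = +0.007849
∂h/∂y = [115·(+3.70) − 475·(-0.57)] / -122925 = -0.005664
|∇h| = √(0.007849² + -0.005664²) = 0.009679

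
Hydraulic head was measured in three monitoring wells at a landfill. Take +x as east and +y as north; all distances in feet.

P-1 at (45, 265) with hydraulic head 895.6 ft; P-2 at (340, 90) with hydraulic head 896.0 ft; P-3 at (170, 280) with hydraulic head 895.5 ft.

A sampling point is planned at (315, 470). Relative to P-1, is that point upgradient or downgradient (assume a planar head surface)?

downgradient

With h = a·x + b·y + c and P-1 as origin, the differences give:
  295·a + (-175)·b = +0.4
  125·a + 15·b = -0.1
Eliminate b (×15 and ×(-175), subtract): 26300·a = -11.50 → a = ∂h/∂x = -0.0004373
Back-substitute: b = ∂h/∂y = -0.003023.
Head at (315, 470) = 895.6 + (-0.0004373)·(270) + (-0.003023)·(205) = 894.86 ft.
That is lower than the 895.6 ft at P-1, so the point is downgradient.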